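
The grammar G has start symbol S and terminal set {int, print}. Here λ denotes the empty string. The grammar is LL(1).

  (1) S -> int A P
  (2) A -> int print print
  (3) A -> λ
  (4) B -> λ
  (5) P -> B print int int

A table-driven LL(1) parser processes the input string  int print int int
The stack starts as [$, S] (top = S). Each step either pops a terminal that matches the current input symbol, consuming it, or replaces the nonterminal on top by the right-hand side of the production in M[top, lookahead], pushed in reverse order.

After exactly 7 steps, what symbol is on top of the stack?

step 1: stack=$ S  input=int print int int $  — expand S -> int A P
step 2: stack=$ P A int  input=int print int int $  — match int
step 3: stack=$ P A  input=print int int $  — expand A -> λ
step 4: stack=$ P  input=print int int $  — expand P -> B print int int
step 5: stack=$ int int print B  input=print int int $  — expand B -> λ
step 6: stack=$ int int print  input=print int int $  — match print
step 7: stack=$ int int  input=int int $  — match int
Stack after step 7: $ int (top = int).

int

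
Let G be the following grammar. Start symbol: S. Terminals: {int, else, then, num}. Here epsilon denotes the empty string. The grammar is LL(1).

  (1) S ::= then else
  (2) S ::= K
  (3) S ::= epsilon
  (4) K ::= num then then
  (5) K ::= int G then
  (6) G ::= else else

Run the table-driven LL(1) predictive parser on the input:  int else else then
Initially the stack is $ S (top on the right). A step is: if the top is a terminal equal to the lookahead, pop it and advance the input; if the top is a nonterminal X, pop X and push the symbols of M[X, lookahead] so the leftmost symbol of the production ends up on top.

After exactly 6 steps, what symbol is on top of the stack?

then

step 1: stack=$ S  input=int else else then $  — expand S ::= K
step 2: stack=$ K  input=int else else then $  — expand K ::= int G then
step 3: stack=$ then G int  input=int else else then $  — match int
step 4: stack=$ then G  input=else else then $  — expand G ::= else else
step 5: stack=$ then else else  input=else else then $  — match else
step 6: stack=$ then else  input=else then $  — match else
Stack after step 6: $ then (top = then).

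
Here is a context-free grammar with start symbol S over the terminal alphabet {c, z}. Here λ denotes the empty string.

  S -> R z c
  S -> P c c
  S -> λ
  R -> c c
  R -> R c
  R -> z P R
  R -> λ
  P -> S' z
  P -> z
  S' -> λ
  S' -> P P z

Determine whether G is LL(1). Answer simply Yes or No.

FIRST(S) = {λ, c, z}
FIRST(R) = {λ, c, z}
FIRST(P) = {z}
FIRST(S') = {λ, z}
FOLLOW(S) = {$}
FOLLOW(R) = {c, z}
FOLLOW(P) = {c, z}
FOLLOW(S') = {z}
Cell M[P, z] receives both P -> S' z and P -> z — the grammar is not LL(1).

No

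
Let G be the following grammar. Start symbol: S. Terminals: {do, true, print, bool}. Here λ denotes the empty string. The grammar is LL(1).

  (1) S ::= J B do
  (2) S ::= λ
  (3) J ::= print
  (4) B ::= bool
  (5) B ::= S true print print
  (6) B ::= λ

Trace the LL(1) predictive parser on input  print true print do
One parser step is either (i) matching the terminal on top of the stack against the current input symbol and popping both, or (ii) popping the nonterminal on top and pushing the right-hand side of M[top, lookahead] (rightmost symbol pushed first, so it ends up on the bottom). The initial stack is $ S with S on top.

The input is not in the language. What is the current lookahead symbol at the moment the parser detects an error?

do

step 1: stack=$ S  input=print true print do $  — expand S ::= J B do
step 2: stack=$ do B J  input=print true print do $  — expand J ::= print
step 3: stack=$ do B print  input=print true print do $  — match print
step 4: stack=$ do B  input=true print do $  — expand B ::= S true print print
step 5: stack=$ do print print true S  input=true print do $  — expand S ::= λ
step 6: stack=$ do print print true  input=true print do $  — match true
step 7: stack=$ do print print  input=print do $  — match print
step 8: stack=$ do print  input=do $  — error: top is terminal print but lookahead is do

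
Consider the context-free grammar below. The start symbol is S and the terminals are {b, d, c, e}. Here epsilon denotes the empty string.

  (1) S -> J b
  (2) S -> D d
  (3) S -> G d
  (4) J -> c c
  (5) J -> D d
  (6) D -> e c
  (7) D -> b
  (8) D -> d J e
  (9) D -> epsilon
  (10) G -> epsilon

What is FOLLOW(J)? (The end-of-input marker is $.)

{b, e}

FIRST(D) = {epsilon, b, d, e}
FIRST(G) = {epsilon}
FIRST(J) = {b, c, d, e}  (via D d)
FIRST(S) = {b, c, d, e}  (via J b, D d, G d)
FOLLOW(S) includes $ since S is the start symbol.
FOLLOW(S): S appears on no right-hand side. Thus FOLLOW(S) = {$}.
FOLLOW(J): in S->J b, J is followed by b with FIRST {b}; in D->d J e, J is followed by e with FIRST {e}. Thus FOLLOW(J) = {b, e}.
FOLLOW(D): in S->D d, D is followed by d with FIRST {d}; in J->D d, D is followed by d with FIRST {d}. Thus FOLLOW(D) = {d}.
FOLLOW(G): in S->G d, G is followed by d with FIRST {d}. Thus FOLLOW(G) = {d}.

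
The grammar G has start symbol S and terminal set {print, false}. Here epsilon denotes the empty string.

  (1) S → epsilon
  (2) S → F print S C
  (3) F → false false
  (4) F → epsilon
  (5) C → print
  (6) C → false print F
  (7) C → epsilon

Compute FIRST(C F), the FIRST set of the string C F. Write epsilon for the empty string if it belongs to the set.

FIRST(F) = {epsilon, false}
FIRST(C) = {epsilon, false, print}
FIRST(S) = {epsilon, false, print}  (via F print S C)
FIRST(C F): take FIRST of each symbol in turn, carrying on past any symbol whose FIRST contains epsilon; result {epsilon, false, print}.

{epsilon, false, print}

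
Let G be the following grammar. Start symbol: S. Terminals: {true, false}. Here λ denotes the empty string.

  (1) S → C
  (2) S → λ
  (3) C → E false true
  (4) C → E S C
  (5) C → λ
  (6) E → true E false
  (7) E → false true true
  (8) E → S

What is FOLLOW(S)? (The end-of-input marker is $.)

FIRST(S) = {λ, false, true}  (via C)
FIRST(E) = {λ, false, true}  (via S)
FIRST(C) = {λ, false, true}  (via E false true, E S C)
FOLLOW(S) includes $ since S is the start symbol.
FOLLOW(S): in C→E S C, S is followed by C with FIRST {λ, false, true}; in C→E S C, the suffix after S is nullable, so FOLLOW(S) ⊇ FOLLOW(C) = {$, false, true}; in E→S, the suffix after S is empty, so FOLLOW(S) ⊇ FOLLOW(E) = {$, false, true}. Thus FOLLOW(S) = {$, false, true}.
FOLLOW(C): in S→C, the suffix after C is empty, so FOLLOW(C) ⊇ FOLLOW(S) = {$, false, true}; in C→E S C, the suffix after C is empty (adds nothing new). Thus FOLLOW(C) = {$, false, true}.
FOLLOW(E): in C→E false true, E is followed by false true with FIRST {false}; in C→E S C, E is followed by S C with FIRST {λ, false, true}; in C→E S C, the suffix after E is nullable, so FOLLOW(E) ⊇ FOLLOW(C) = {$, false, true}; in E→true E false, E is followed by false with FIRST {false}. Thus FOLLOW(E) = {$, false, true}.

{$, false, true}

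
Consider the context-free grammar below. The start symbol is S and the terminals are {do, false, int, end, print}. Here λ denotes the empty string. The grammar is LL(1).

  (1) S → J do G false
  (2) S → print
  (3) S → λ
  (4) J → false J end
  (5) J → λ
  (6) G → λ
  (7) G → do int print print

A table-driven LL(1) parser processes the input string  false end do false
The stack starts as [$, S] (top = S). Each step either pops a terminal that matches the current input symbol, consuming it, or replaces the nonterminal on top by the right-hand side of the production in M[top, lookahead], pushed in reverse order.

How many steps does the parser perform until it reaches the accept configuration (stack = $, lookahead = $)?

     Stack                     Input                 Action
  1  $ S                       false end do false $  expand S → J do G false
  2  $ false G do J            false end do false $  expand J → false J end
  3  $ false G do end J false  false end do false $  match false
  4  $ false G do end J        end do false $        expand J → λ
  5  $ false G do end          end do false $        match end
  6  $ false G do              do false $            match do
  7  $ false G                 false $               expand G → λ
  8  $ false                   false $               match false
Accept reached after 8 steps.

8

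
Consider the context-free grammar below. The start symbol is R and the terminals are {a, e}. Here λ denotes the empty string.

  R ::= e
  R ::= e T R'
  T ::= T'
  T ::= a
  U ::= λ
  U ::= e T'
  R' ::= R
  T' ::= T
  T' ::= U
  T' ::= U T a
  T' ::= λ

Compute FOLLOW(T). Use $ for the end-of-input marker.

{a, e}

FIRST(R) = {e}
FIRST(U) = {λ, e}
FIRST(R') = {e}  (via R)
FIRST(T) = {λ, a, e}  (via T')
FIRST(T') = {λ, a, e}  (via T, U, U T a)
FOLLOW(R) includes $ since R is the start symbol.
FOLLOW(R): in R'::=R, the suffix after R is empty, so FOLLOW(R) ⊇ FOLLOW(R') = {$}. Thus FOLLOW(R) = {$}.
FOLLOW(R'): in R::=e T R', the suffix after R' is empty, so FOLLOW(R') ⊇ FOLLOW(R) = {$}. Thus FOLLOW(R') = {$}.
FOLLOW(T): in R::=e T R', T is followed by R' with FIRST {e}; in T'::=T, the suffix after T is empty, so FOLLOW(T) ⊇ FOLLOW(T') = {a, e}; in T'::=U T a, T is followed by a with FIRST {a}. Thus FOLLOW(T) = {a, e}.
FOLLOW(U): in T'::=U, the suffix after U is empty, so FOLLOW(U) ⊇ FOLLOW(T') = {a, e}; in T'::=U T a, U is followed by T a with FIRST {a, e}. Thus FOLLOW(U) = {a, e}.
FOLLOW(T'): in T::=T', the suffix after T' is empty, so FOLLOW(T') ⊇ FOLLOW(T) = {a, e}; in U::=e T', the suffix after T' is empty, so FOLLOW(T') ⊇ FOLLOW(U) = {a, e}. Thus FOLLOW(T') = {a, e}.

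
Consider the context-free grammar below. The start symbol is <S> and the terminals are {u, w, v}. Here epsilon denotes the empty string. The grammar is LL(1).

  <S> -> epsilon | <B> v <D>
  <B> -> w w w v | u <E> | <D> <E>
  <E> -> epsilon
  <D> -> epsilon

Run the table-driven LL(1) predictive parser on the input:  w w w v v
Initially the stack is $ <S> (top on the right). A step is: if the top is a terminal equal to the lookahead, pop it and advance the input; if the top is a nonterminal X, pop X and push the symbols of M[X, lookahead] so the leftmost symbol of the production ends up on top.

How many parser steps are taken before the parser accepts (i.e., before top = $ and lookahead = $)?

8

step 1: stack=$ <S>  input=w w w v v $  — expand <S> -> <B> v <D>
step 2: stack=$ <D> v <B>  input=w w w v v $  — expand <B> -> w w w v
step 3: stack=$ <D> v v w w w  input=w w w v v $  — match w
step 4: stack=$ <D> v v w w  input=w w v v $  — match w
step 5: stack=$ <D> v v w  input=w v v $  — match w
step 6: stack=$ <D> v v  input=v v $  — match v
step 7: stack=$ <D> v  input=v $  — match v
step 8: stack=$ <D>  input=$  — expand <D> -> epsilon
Accept reached after 8 steps.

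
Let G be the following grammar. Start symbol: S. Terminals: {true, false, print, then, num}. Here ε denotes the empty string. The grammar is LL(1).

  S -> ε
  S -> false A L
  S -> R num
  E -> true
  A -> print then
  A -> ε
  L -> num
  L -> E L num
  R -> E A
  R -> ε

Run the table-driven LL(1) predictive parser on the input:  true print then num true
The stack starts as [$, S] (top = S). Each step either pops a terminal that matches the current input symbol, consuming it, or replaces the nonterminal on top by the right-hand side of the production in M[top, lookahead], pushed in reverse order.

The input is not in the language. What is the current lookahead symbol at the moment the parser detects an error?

     Stack             Input                       Action
  1  $ S               true print then num true $  expand S -> R num
  2  $ num R           true print then num true $  expand R -> E A
  3  $ num A E         true print then num true $  expand E -> true
  4  $ num A true      true print then num true $  match true
  5  $ num A           print then num true $       expand A -> print then
  6  $ num then print  print then num true $       match print
  7  $ num then        then num true $             match then
  8  $ num             num true $                  match num
  9  $                 true $                      error: stack empty but input remains

true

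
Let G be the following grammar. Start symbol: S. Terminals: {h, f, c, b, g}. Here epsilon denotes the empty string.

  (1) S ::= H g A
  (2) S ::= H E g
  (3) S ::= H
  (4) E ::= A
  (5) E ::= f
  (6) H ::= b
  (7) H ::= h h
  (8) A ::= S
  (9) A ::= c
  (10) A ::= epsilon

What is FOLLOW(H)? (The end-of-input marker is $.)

{$, b, c, f, g, h}

FIRST(H) = {b, h}
FIRST(S) = {b, h}  (via H g A, H E g, H)
FIRST(A) = {epsilon, b, c, h}  (via S)
FIRST(E) = {epsilon, b, c, f, h}  (via A)
FOLLOW(S) includes $ since S is the start symbol.
FOLLOW(E): in S::=H E g, E is followed by g with FIRST {g}. Thus FOLLOW(E) = {g}.
FOLLOW(S): in A::=S, the suffix after S is empty, so FOLLOW(S) ⊇ FOLLOW(A) = {$, g}. Thus FOLLOW(S) = {$, g}.
FOLLOW(H): in S::=H g A, H is followed by g A with FIRST {g}; in S::=H E g, H is followed by E g with FIRST {b, c, f, g, h}; in S::=H, the suffix after H is empty, so FOLLOW(H) ⊇ FOLLOW(S) = {$, g}. Thus FOLLOW(H) = {$, b, c, f, g, h}.
FOLLOW(A): in S::=H g A, the suffix after A is empty, so FOLLOW(A) ⊇ FOLLOW(S) = {$, g}; in E::=A, the suffix after A is empty, so FOLLOW(A) ⊇ FOLLOW(E) = {g}. Thus FOLLOW(A) = {$, g}.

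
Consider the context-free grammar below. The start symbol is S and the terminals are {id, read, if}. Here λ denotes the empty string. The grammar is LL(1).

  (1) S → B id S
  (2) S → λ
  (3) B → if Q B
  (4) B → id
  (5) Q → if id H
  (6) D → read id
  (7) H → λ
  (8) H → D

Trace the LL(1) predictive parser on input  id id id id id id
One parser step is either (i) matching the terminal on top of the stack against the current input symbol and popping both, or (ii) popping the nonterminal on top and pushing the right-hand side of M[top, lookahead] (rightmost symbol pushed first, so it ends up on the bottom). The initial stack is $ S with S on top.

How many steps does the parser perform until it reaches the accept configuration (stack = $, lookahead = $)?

13

step 1: stack=$ S  input=id id id id id id $  — expand S → B id S
step 2: stack=$ S id B  input=id id id id id id $  — expand B → id
step 3: stack=$ S id id  input=id id id id id id $  — match id
step 4: stack=$ S id  input=id id id id id $  — match id
step 5: stack=$ S  input=id id id id $  — expand S → B id S
step 6: stack=$ S id B  input=id id id id $  — expand B → id
step 7: stack=$ S id id  input=id id id id $  — match id
step 8: stack=$ S id  input=id id id $  — match id
step 9: stack=$ S  input=id id $  — expand S → B id S
step 10: stack=$ S id B  input=id id $  — expand B → id
step 11: stack=$ S id id  input=id id $  — match id
step 12: stack=$ S id  input=id $  — match id
step 13: stack=$ S  input=$  — expand S → λ
Accept reached after 13 steps.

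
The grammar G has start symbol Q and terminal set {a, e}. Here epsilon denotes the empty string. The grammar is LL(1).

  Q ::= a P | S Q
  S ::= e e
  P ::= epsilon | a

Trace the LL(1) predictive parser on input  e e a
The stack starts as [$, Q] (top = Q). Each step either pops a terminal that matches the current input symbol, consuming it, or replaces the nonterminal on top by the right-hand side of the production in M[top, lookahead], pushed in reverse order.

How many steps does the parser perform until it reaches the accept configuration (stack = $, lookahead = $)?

step 1: stack=$ Q  input=e e a $  — expand Q ::= S Q
step 2: stack=$ Q S  input=e e a $  — expand S ::= e e
step 3: stack=$ Q e e  input=e e a $  — match e
step 4: stack=$ Q e  input=e a $  — match e
step 5: stack=$ Q  input=a $  — expand Q ::= a P
step 6: stack=$ P a  input=a $  — match a
step 7: stack=$ P  input=$  — expand P ::= epsilon
Accept reached after 7 steps.

7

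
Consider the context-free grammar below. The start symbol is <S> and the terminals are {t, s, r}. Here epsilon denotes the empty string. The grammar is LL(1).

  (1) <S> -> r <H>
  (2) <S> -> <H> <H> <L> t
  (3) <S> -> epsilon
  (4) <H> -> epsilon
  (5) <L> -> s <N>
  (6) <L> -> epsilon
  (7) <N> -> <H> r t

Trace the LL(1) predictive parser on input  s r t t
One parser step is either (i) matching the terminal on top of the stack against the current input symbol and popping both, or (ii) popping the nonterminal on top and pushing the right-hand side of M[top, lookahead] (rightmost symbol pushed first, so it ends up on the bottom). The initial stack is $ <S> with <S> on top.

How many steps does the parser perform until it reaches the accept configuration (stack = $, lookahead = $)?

10

step 1: stack=$ <S>  input=s r t t $  — expand <S> -> <H> <H> <L> t
step 2: stack=$ t <L> <H> <H>  input=s r t t $  — expand <H> -> epsilon
step 3: stack=$ t <L> <H>  input=s r t t $  — expand <H> -> epsilon
step 4: stack=$ t <L>  input=s r t t $  — expand <L> -> s <N>
step 5: stack=$ t <N> s  input=s r t t $  — match s
step 6: stack=$ t <N>  input=r t t $  — expand <N> -> <H> r t
step 7: stack=$ t t r <H>  input=r t t $  — expand <H> -> epsilon
step 8: stack=$ t t r  input=r t t $  — match r
step 9: stack=$ t t  input=t t $  — match t
step 10: stack=$ t  input=t $  — match t
Accept reached after 10 steps.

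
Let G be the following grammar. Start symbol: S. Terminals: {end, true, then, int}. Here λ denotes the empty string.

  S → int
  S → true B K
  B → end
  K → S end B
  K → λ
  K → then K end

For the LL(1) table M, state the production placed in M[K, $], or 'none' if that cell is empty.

K → λ

FIRST(S): from S→int we get {int}; from S→true B K we get {true}. So FIRST(S) = {int, true}.
FIRST(B): from B→end we get {end}. So FIRST(B) = {end}.
FIRST(K): from K→S end B we get {int, true}; from K→λ we get {λ}; from K→then K end we get {then}. So FIRST(K) = {λ, int, then, true}.
FOLLOW(S) includes $ since S is the start symbol.
FOLLOW(S): in K→S end B, S is followed by end B with FIRST {end}. Thus FOLLOW(S) = {$, end}.
FOLLOW(K): in S→true B K, the suffix after K is empty, so FOLLOW(K) ⊇ FOLLOW(S) = {$, end}; in K→then K end, K is followed by end with FIRST {end}. Thus FOLLOW(K) = {$, end}.
For K → S end B: FIRST(S end B) = {int, true}, so it goes in M[K, t] for t ∈ {int, true}.
For K → λ: FIRST(λ) = {λ}, so it goes in M[K, t] for t ∈ {}; since λ ∈ FIRST, also for every t ∈ FOLLOW(K) = {$, end}.
For K → then K end: FIRST(then K end) = {then}, so it goes in M[K, t] for t ∈ {then}.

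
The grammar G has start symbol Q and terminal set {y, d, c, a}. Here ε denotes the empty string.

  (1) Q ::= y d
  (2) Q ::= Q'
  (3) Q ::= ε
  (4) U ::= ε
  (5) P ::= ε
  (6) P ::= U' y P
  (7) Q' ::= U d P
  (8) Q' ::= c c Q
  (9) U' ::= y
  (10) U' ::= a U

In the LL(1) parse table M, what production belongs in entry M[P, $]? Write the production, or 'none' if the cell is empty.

P ::= ε

FIRST(U): from U::=ε we get {ε}. So FIRST(U) = {ε}.
FIRST(U'): from U'::=y we get {y}; from U'::=a U we get {a}. So FIRST(U') = {a, y}.
FIRST(P): from P::=ε we get {ε}; from P::=U' y P we get {a, y}. So FIRST(P) = {ε, a, y}.
FIRST(Q'): from Q'::=U d P we get {d}; from Q'::=c c Q we get {c}. So FIRST(Q') = {c, d}.
FIRST(Q): from Q::=y d we get {y}; from Q::=Q' we get {c, d}; from Q::=ε we get {ε}. So FIRST(Q) = {ε, c, d, y}.
FOLLOW(Q) includes $ since Q is the start symbol.
FOLLOW(Q'): in Q::=Q', the suffix after Q' is empty, so FOLLOW(Q') ⊇ FOLLOW(Q) = {$}. Thus FOLLOW(Q') = {$}.
FOLLOW(P): in P::=U' y P, the suffix after P is empty (adds nothing new); in Q'::=U d P, the suffix after P is empty, so FOLLOW(P) ⊇ FOLLOW(Q') = {$}. Thus FOLLOW(P) = {$}.
For P ::= ε: FIRST(ε) = {ε}, so it goes in M[P, t] for t ∈ {}; since ε ∈ FIRST, also for every t ∈ FOLLOW(P) = {$}.
For P ::= U' y P: FIRST(U' y P) = {a, y}, so it goes in M[P, t] for t ∈ {a, y}.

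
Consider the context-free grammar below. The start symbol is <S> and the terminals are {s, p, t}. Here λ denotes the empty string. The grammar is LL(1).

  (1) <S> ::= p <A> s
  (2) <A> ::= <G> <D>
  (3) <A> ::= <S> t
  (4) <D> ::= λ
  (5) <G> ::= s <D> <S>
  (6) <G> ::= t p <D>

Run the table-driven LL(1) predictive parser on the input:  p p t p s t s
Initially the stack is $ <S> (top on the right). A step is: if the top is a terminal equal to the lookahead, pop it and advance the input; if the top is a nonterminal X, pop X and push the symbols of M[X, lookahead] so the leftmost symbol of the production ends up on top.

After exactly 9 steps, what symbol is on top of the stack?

     Stack                Input            Action
  1  $ <S>                p p t p s t s $  expand <S> ::= p <A> s
  2  $ s <A> p            p p t p s t s $  match p
  3  $ s <A>              p t p s t s $    expand <A> ::= <S> t
  4  $ s t <S>            p t p s t s $    expand <S> ::= p <A> s
  5  $ s t s <A> p        p t p s t s $    match p
  6  $ s t s <A>          t p s t s $      expand <A> ::= <G> <D>
  7  $ s t s <D> <G>      t p s t s $      expand <G> ::= t p <D>
  8  $ s t s <D> <D> p t  t p s t s $      match t
  9  $ s t s <D> <D> p    p s t s $        match p
Stack after step 9: $ s t s <D> <D> (top = <D>).

<D>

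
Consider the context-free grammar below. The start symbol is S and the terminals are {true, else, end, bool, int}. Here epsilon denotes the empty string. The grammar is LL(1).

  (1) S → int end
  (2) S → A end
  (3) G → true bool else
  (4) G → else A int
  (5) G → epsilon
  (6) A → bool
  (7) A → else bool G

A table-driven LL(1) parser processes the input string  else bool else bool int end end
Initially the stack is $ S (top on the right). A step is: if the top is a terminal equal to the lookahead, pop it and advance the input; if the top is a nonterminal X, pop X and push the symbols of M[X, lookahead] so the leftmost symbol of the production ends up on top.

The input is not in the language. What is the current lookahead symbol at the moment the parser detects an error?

step 1: stack=$ S  input=else bool else bool int end end $  — expand S → A end
step 2: stack=$ end A  input=else bool else bool int end end $  — expand A → else bool G
step 3: stack=$ end G bool else  input=else bool else bool int end end $  — match else
step 4: stack=$ end G bool  input=bool else bool int end end $  — match bool
step 5: stack=$ end G  input=else bool int end end $  — expand G → else A int
step 6: stack=$ end int A else  input=else bool int end end $  — match else
step 7: stack=$ end int A  input=bool int end end $  — expand A → bool
step 8: stack=$ end int bool  input=bool int end end $  — match bool
step 9: stack=$ end int  input=int end end $  — match int
step 10: stack=$ end  input=end end $  — match end
step 11: stack=$  input=end $  — error: stack empty but input remains

end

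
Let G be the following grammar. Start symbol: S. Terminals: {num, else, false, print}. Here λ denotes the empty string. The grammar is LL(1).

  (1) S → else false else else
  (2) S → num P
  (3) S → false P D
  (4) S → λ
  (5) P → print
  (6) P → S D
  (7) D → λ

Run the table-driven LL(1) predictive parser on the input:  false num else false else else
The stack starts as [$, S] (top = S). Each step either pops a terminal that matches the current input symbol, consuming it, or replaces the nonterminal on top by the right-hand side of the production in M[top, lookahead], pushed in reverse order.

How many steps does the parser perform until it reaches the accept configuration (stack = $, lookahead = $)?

      Stack                         Input                             Action
   1  $ S                           false num else false else else $  expand S → false P D
   2  $ D P false                   false num else false else else $  match false
   3  $ D P                         num else false else else $        expand P → S D
   4  $ D D S                       num else false else else $        expand S → num P
   5  $ D D P num                   num else false else else $        match num
   6  $ D D P                       else false else else $            expand P → S D
   7  $ D D D S                     else false else else $            expand S → else false else else
   8  $ D D D else else false else  else false else else $            match else
   9  $ D D D else else false       false else else $                 match false
  10  $ D D D else else             else else $                       match else
  11  $ D D D else                  else $                            match else
  12  $ D D D                       $                                 expand D → λ
  13  $ D D                         $                                 expand D → λ
  14  $ D                           $                                 expand D → λ
Accept reached after 14 steps.

14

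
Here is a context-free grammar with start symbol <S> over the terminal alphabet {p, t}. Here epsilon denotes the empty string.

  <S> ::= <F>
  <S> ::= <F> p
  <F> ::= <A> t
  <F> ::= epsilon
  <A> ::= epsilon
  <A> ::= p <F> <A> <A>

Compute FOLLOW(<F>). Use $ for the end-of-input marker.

FIRST(<A>): from <A>::=epsilon we get {epsilon}; from <A>::=p <F> <A> <A> we get {p}. So FIRST(<A>) = {epsilon, p}.
FIRST(<F>): from <F>::=<A> t we get {p, t}; from <F>::=epsilon we get {epsilon}. So FIRST(<F>) = {epsilon, p, t}.
FIRST(<S>): from <S>::=<F> we get {epsilon, p, t}; from <S>::=<F> p we get {p, t}. So FIRST(<S>) = {epsilon, p, t}.
FOLLOW(<S>) includes $ since <S> is the start symbol.
FOLLOW(<S>): <S> appears on no right-hand side. Thus FOLLOW(<S>) = {$}.
FOLLOW(<A>): in <F>::=<A> t, <A> is followed by t with FIRST {t}; in <A>::=p <F> <A> <A> (occurrence 1), <A> is followed by <A> with FIRST {epsilon, p}; in <A>::=p <F> <A> <A> (occurrence 1), the suffix after <A> is nullable (adds nothing new); in <A>::=p <F> <A> <A> (occurrence 2), the suffix after <A> is empty (adds nothing new). Thus FOLLOW(<A>) = {p, t}.
FOLLOW(<F>): in <S>::=<F>, the suffix after <F> is empty, so FOLLOW(<F>) ⊇ FOLLOW(<S>) = {$}; in <S>::=<F> p, <F> is followed by p with FIRST {p}; in <A>::=p <F> <A> <A>, <F> is followed by <A> <A> with FIRST {epsilon, p}; in <A>::=p <F> <A> <A>, the suffix after <F> is nullable, so FOLLOW(<F>) ⊇ FOLLOW(<A>) = {p, t}. Thus FOLLOW(<F>) = {$, p, t}.

{$, p, t}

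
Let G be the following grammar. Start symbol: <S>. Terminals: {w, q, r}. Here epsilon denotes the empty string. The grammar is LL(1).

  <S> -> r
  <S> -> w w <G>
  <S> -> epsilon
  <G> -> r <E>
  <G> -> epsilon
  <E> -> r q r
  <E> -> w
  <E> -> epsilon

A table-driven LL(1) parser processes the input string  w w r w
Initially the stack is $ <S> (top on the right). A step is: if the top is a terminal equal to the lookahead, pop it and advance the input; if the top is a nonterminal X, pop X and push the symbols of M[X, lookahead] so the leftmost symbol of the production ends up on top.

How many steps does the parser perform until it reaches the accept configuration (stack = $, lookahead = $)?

7

step 1: stack=$ <S>  input=w w r w $  — expand <S> -> w w <G>
step 2: stack=$ <G> w w  input=w w r w $  — match w
step 3: stack=$ <G> w  input=w r w $  — match w
step 4: stack=$ <G>  input=r w $  — expand <G> -> r <E>
step 5: stack=$ <E> r  input=r w $  — match r
step 6: stack=$ <E>  input=w $  — expand <E> -> w
step 7: stack=$ w  input=w $  — match w
Accept reached after 7 steps.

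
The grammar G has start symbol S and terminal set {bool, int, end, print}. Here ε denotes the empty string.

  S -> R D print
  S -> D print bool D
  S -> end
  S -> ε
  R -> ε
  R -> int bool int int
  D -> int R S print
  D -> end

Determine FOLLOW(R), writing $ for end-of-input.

FIRST(R): from R->ε we get {ε}; from R->int bool int int we get {int}. So FIRST(R) = {ε, int}.
FIRST(D): from D->int R S print we get {int}; from D->end we get {end}. So FIRST(D) = {end, int}.
FIRST(S): from S->R D print we get {end, int}; from S->D print bool D we get {end, int}; from S->end we get {end}; from S->ε we get {ε}. So FIRST(S) = {ε, end, int}.
FOLLOW(S) includes $ since S is the start symbol.
FOLLOW(S): in D->int R S print, S is followed by print with FIRST {print}. Thus FOLLOW(S) = {$, print}.
FOLLOW(R): in S->R D print, R is followed by D print with FIRST {end, int}; in D->int R S print, R is followed by S print with FIRST {end, int, print}. Thus FOLLOW(R) = {end, int, print}.
FOLLOW(D): in S->R D print, D is followed by print with FIRST {print}; in S->D print bool D (occurrence 1), D is followed by print bool D with FIRST {print}; in S->D print bool D (occurrence 2), the suffix after D is empty, so FOLLOW(D) ⊇ FOLLOW(S) = {$, print}. Thus FOLLOW(D) = {$, print}.

{end, int, print}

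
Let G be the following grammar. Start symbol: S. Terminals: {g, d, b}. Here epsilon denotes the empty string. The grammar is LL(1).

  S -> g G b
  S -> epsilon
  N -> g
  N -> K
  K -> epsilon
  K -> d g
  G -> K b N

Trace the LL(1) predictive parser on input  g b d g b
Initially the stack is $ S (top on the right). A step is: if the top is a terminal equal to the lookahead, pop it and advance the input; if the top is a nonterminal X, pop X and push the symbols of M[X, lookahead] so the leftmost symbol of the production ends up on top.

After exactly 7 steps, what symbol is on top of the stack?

     Stack      Input        Action
  1  $ S        g b d g b $  expand S -> g G b
  2  $ b G g    g b d g b $  match g
  3  $ b G      b d g b $    expand G -> K b N
  4  $ b N b K  b d g b $    expand K -> epsilon
  5  $ b N b    b d g b $    match b
  6  $ b N      d g b $      expand N -> K
  7  $ b K      d g b $      expand K -> d g
Stack after step 7: $ b g d (top = d).

d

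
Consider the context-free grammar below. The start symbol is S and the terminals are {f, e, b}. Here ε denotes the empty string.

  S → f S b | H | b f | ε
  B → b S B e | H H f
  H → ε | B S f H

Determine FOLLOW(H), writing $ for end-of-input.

FIRST(S): from S→f S b we get {f}; from S→H we get {ε, b, f}; from S→b f we get {b}; from S→ε we get {ε}. So FIRST(S) = {ε, b, f}.
FIRST(B): from B→b S B e we get {b}; from B→H H f we get {b, f}. So FIRST(B) = {b, f}.
FIRST(H): from H→ε we get {ε}; from H→B S f H we get {b, f}. So FIRST(H) = {ε, b, f}.
FOLLOW(S) includes $ since S is the start symbol.
FOLLOW(S): in S→f S b, S is followed by b with FIRST {b}; in B→b S B e, S is followed by B e with FIRST {b, f}; in H→B S f H, S is followed by f H with FIRST {f}. Thus FOLLOW(S) = {$, b, f}.
FOLLOW(B): in B→b S B e, B is followed by e with FIRST {e}; in H→B S f H, B is followed by S f H with FIRST {b, f}. Thus FOLLOW(B) = {b, e, f}.
FOLLOW(H): in S→H, the suffix after H is empty, so FOLLOW(H) ⊇ FOLLOW(S) = {$, b, f}; in B→H H f (occurrence 1), H is followed by H f with FIRST {b, f}; in B→H H f (occurrence 2), H is followed by f with FIRST {f}; in H→B S f H, the suffix after H is empty (adds nothing new). Thus FOLLOW(H) = {$, b, f}.

{$, b, f}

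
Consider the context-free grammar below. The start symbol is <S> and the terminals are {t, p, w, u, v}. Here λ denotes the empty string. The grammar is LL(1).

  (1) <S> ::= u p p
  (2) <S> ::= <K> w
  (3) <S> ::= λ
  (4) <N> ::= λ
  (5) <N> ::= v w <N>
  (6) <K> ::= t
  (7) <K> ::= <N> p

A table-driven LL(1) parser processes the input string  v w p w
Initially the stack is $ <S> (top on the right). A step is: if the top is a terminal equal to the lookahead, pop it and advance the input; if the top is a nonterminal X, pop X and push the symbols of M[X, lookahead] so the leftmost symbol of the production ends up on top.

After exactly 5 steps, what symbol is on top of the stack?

     Stack          Input      Action
  1  $ <S>          v w p w $  expand <S> ::= <K> w
  2  $ w <K>        v w p w $  expand <K> ::= <N> p
  3  $ w p <N>      v w p w $  expand <N> ::= v w <N>
  4  $ w p <N> w v  v w p w $  match v
  5  $ w p <N> w    w p w $    match w
Stack after step 5: $ w p <N> (top = <N>).

<N>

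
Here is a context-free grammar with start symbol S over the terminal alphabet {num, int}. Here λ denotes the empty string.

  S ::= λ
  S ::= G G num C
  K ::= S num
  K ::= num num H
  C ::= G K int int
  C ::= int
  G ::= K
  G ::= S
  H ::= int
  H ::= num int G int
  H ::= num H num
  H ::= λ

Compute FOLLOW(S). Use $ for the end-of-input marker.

FIRST(H): from H::=int we get {int}; from H::=num int G int we get {num}; from H::=num H num we get {num}; from H::=λ we get {λ}. So FIRST(H) = {λ, int, num}.
FIRST(S): from S::=λ we get {λ}; from S::=G G num C we get {num}. So FIRST(S) = {λ, num}.
FIRST(K): from K::=S num we get {num}; from K::=num num H we get {num}. So FIRST(K) = {num}.
FIRST(G): from G::=K we get {num}; from G::=S we get {λ, num}. So FIRST(G) = {λ, num}.
FIRST(C): from C::=G K int int we get {num}; from C::=int we get {int}. So FIRST(C) = {int, num}.
FOLLOW(S) includes $ since S is the start symbol.
FOLLOW(G): in S::=G G num C (occurrence 1), G is followed by G num C with FIRST {num}; in S::=G G num C (occurrence 2), G is followed by num C with FIRST {num}; in C::=G K int int, G is followed by K int int with FIRST {num}; in H::=num int G int, G is followed by int with FIRST {int}. Thus FOLLOW(G) = {int, num}.
FOLLOW(S): in K::=S num, S is followed by num with FIRST {num}; in G::=S, the suffix after S is empty, so FOLLOW(S) ⊇ FOLLOW(G) = {int, num}. Thus FOLLOW(S) = {$, int, num}.
FOLLOW(K): in C::=G K int int, K is followed by int int with FIRST {int}; in G::=K, the suffix after K is empty, so FOLLOW(K) ⊇ FOLLOW(G) = {int, num}. Thus FOLLOW(K) = {int, num}.
FOLLOW(C): in S::=G G num C, the suffix after C is empty, so FOLLOW(C) ⊇ FOLLOW(S) = {$, int, num}. Thus FOLLOW(C) = {$, int, num}.
FOLLOW(H): in K::=num num H, the suffix after H is empty, so FOLLOW(H) ⊇ FOLLOW(K) = {int, num}; in H::=num H num, H is followed by num with FIRST {num}. Thus FOLLOW(H) = {int, num}.

{$, int, num}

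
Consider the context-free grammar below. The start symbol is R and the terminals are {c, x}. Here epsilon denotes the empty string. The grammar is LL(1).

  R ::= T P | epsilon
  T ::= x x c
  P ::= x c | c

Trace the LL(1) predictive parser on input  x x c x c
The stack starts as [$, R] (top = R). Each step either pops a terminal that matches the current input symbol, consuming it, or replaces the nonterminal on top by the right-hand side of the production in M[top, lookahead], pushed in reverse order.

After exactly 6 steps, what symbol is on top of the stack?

x

     Stack      Input        Action
  1  $ R        x x c x c $  expand R ::= T P
  2  $ P T      x x c x c $  expand T ::= x x c
  3  $ P c x x  x x c x c $  match x
  4  $ P c x    x c x c $    match x
  5  $ P c      c x c $      match c
  6  $ P        x c $        expand P ::= x c
Stack after step 6: $ c x (top = x).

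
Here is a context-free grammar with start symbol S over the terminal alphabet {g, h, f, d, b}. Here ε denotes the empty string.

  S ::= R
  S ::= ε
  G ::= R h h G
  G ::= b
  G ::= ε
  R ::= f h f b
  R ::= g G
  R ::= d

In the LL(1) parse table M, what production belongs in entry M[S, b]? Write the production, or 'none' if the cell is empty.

FIRST(R): from R::=f h f b we get {f}; from R::=g G we get {g}; from R::=d we get {d}. So FIRST(R) = {d, f, g}.
FIRST(S): from S::=R we get {d, f, g}; from S::=ε we get {ε}. So FIRST(S) = {ε, d, f, g}.
FIRST(G): from G::=R h h G we get {d, f, g}; from G::=b we get {b}; from G::=ε we get {ε}. So FIRST(G) = {ε, b, d, f, g}.
FOLLOW(S) includes $ since S is the start symbol.
FOLLOW(S): S appears on no right-hand side. Thus FOLLOW(S) = {$}.
For S ::= R: FIRST(R) = {d, f, g}, so it goes in M[S, t] for t ∈ {d, f, g}.
For S ::= ε: FIRST(ε) = {ε}, so it goes in M[S, t] for t ∈ {}; since ε ∈ FIRST, also for every t ∈ FOLLOW(S) = {$}.
None of these place a production in M[S, b].

none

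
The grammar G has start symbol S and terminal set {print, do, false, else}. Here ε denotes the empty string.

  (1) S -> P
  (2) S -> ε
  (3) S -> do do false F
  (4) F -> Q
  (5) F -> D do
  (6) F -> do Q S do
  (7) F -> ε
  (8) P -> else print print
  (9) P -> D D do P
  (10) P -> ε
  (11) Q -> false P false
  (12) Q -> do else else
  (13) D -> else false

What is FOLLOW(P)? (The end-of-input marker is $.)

{$, do, false}

FIRST(Q): from Q->false P false we get {false}; from Q->do else else we get {do}. So FIRST(Q) = {do, false}.
FIRST(D): from D->else false we get {else}. So FIRST(D) = {else}.
FIRST(F): from F->Q we get {do, false}; from F->D do we get {else}; from F->do Q S do we get {do}; from F->ε we get {ε}. So FIRST(F) = {ε, do, else, false}.
FIRST(P): from P->else print print we get {else}; from P->D D do P we get {else}; from P->ε we get {ε}. So FIRST(P) = {ε, else}.
FIRST(S): from S->P we get {ε, else}; from S->ε we get {ε}; from S->do do false F we get {do}. So FIRST(S) = {ε, do, else}.
FOLLOW(S) includes $ since S is the start symbol.
FOLLOW(S): in F->do Q S do, S is followed by do with FIRST {do}. Thus FOLLOW(S) = {$, do}.
FOLLOW(F): in S->do do false F, the suffix after F is empty, so FOLLOW(F) ⊇ FOLLOW(S) = {$, do}. Thus FOLLOW(F) = {$, do}.
FOLLOW(P): in S->P, the suffix after P is empty, so FOLLOW(P) ⊇ FOLLOW(S) = {$, do}; in P->D D do P, the suffix after P is empty (adds nothing new); in Q->false P false, P is followed by false with FIRST {false}. Thus FOLLOW(P) = {$, do, false}.
FOLLOW(Q): in F->Q, the suffix after Q is empty, so FOLLOW(Q) ⊇ FOLLOW(F) = {$, do}; in F->do Q S do, Q is followed by S do with FIRST {do, else}. Thus FOLLOW(Q) = {$, do, else}.
FOLLOW(D): in F->D do, D is followed by do with FIRST {do}; in P->D D do P (occurrence 1), D is followed by D do P with FIRST {else}; in P->D D do P (occurrence 2), D is followed by do P with FIRST {do}. Thus FOLLOW(D) = {do, else}.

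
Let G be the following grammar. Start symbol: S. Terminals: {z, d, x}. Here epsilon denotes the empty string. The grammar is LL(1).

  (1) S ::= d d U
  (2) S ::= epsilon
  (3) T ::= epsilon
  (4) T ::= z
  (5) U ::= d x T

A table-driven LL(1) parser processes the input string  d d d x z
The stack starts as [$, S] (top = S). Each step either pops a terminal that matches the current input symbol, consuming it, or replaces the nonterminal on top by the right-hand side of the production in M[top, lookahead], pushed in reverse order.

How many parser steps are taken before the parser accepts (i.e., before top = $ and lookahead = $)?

8

     Stack    Input        Action
  1  $ S      d d d x z $  expand S ::= d d U
  2  $ U d d  d d d x z $  match d
  3  $ U d    d d x z $    match d
  4  $ U      d x z $      expand U ::= d x T
  5  $ T x d  d x z $      match d
  6  $ T x    x z $        match x
  7  $ T      z $          expand T ::= z
  8  $ z      z $          match z
Accept reached after 8 steps.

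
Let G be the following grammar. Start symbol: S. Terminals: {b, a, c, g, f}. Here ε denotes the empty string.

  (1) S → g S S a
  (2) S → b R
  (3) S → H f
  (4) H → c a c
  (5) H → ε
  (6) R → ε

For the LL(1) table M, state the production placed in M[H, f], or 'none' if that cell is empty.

H → ε

FIRST(H): from H→c a c we get {c}; from H→ε we get {ε}. So FIRST(H) = {ε, c}.
FIRST(R): from R→ε we get {ε}. So FIRST(R) = {ε}.
FIRST(S): from S→g S S a we get {g}; from S→b R we get {b}; from S→H f we get {c, f}. So FIRST(S) = {b, c, f, g}.
FOLLOW(S) includes $ since S is the start symbol.
FOLLOW(H): in S→H f, H is followed by f with FIRST {f}. Thus FOLLOW(H) = {f}.
For H → c a c: FIRST(c a c) = {c}, so it goes in M[H, t] for t ∈ {c}.
For H → ε: FIRST(ε) = {ε}, so it goes in M[H, t] for t ∈ {}; since ε ∈ FIRST, also for every t ∈ FOLLOW(H) = {f}.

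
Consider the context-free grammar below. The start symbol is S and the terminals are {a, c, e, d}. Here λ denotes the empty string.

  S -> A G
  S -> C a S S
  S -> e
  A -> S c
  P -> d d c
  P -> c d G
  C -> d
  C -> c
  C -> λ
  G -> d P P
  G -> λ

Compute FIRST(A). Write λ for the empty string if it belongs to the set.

{a, c, d, e}

FIRST(P): from P->d d c we get {d}; from P->c d G we get {c}. So FIRST(P) = {c, d}.
FIRST(C): from C->d we get {d}; from C->c we get {c}; from C->λ we get {λ}. So FIRST(C) = {λ, c, d}.
FIRST(G): from G->d P P we get {d}; from G->λ we get {λ}. So FIRST(G) = {λ, d}.
FIRST(S): from S->A G we get {a, c, d, e}; from S->C a S S we get {a, c, d}; from S->e we get {e}. So FIRST(S) = {a, c, d, e}.
FIRST(A): from A->S c we get {a, c, d, e}. So FIRST(A) = {a, c, d, e}.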